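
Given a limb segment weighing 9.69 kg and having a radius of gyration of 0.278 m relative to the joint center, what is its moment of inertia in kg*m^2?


I = m * k^2
I = 9.69 * 0.278^2
k^2 = 0.0773
I = 0.7489


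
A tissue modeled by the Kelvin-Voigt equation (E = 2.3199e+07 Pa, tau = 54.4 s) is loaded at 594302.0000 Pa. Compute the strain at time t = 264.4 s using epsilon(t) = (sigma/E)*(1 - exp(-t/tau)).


epsilon(t) = (sigma/E) * (1 - exp(-t/tau))
sigma/E = 594302.0000 / 2.3199e+07 = 0.0256
exp(-t/tau) = exp(-264.4 / 54.4) = 0.0077
epsilon = 0.0256 * (1 - 0.0077)
epsilon = 0.0254


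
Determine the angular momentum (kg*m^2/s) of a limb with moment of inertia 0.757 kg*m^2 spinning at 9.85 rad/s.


L = I * omega
L = 0.757 * 9.85
L = 7.4564


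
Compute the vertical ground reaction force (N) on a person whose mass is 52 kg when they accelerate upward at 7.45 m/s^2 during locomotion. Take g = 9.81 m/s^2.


GRF = m * (g + a)
GRF = 52 * (9.81 + 7.45)
GRF = 52 * 17.2600
GRF = 897.5200


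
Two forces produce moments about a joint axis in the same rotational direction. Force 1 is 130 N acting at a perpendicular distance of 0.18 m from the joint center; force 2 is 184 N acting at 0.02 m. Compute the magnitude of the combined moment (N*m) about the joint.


M = F1 * d1 + F2 * d2
M = 130 * 0.18 + 184 * 0.02
M = 23.4000 + 3.6800
M = 27.0800


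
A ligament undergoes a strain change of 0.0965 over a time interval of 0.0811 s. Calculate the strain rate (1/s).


strain_rate = delta_strain / delta_t
strain_rate = 0.0965 / 0.0811
strain_rate = 1.1899


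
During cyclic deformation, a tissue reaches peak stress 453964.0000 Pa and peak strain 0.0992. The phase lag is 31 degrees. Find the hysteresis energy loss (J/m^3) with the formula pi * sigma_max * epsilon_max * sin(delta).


E_loss = pi * sigma_max * epsilon_max * sin(delta)
delta = 31 deg = 0.5411 rad
sin(delta) = 0.5150
E_loss = pi * 453964.0000 * 0.0992 * 0.5150
E_loss = 72865.5580


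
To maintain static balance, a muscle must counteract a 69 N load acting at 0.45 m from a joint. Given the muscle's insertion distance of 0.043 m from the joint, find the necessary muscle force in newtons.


F_muscle = W * d_load / d_muscle
F_muscle = 69 * 0.45 / 0.043
Numerator = 31.0500
F_muscle = 722.0930


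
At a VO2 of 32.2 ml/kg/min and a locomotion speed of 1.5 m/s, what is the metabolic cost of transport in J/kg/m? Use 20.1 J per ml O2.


Power per kg = VO2 * 20.1 / 60
Power per kg = 32.2 * 20.1 / 60 = 10.7870 W/kg
Cost = power_per_kg / speed
Cost = 10.7870 / 1.5
Cost = 7.1913


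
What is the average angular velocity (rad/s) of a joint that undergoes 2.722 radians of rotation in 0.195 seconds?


omega = delta_theta / delta_t
omega = 2.722 / 0.195
omega = 13.9590


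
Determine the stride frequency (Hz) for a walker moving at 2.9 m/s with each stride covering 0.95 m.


f = v / stride_length
f = 2.9 / 0.95
f = 3.0526


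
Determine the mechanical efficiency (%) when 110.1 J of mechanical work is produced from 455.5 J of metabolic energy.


eta = (W_mech / E_meta) * 100
eta = (110.1 / 455.5) * 100
ratio = 0.2417
eta = 24.1712


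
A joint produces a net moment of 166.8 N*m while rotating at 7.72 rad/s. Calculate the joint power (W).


P = M * omega
P = 166.8 * 7.72
P = 1287.6960


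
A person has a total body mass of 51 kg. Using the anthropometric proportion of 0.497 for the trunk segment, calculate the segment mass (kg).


m_segment = body_mass * fraction
m_segment = 51 * 0.497
m_segment = 25.3470


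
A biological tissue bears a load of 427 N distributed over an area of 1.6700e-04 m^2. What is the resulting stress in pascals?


stress = F / A
stress = 427 / 1.6700e-04
stress = 2.5569e+06


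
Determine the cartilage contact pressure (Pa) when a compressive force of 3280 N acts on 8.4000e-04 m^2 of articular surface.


P = F / A
P = 3280 / 8.4000e-04
P = 3.9048e+06


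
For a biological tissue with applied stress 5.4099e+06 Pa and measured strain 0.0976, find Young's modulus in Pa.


E = stress / strain
E = 5.4099e+06 / 0.0976
E = 5.5429e+07


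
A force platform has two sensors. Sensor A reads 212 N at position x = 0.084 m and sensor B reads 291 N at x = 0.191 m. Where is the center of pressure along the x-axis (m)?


COP_x = (F1*x1 + F2*x2) / (F1 + F2)
COP_x = (212*0.084 + 291*0.191) / (212 + 291)
Numerator = 73.3890
Denominator = 503
COP_x = 0.1459


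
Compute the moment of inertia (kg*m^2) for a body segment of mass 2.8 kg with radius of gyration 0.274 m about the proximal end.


I = m * k^2
I = 2.8 * 0.274^2
k^2 = 0.0751
I = 0.2102


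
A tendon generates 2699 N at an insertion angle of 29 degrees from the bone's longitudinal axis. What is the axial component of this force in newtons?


F_eff = F_tendon * cos(theta)
theta = 29 deg = 0.5061 rad
cos(theta) = 0.8746
F_eff = 2699 * 0.8746
F_eff = 2360.5986


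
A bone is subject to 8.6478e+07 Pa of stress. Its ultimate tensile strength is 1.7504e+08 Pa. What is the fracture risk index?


FRI = applied / ultimate
FRI = 8.6478e+07 / 1.7504e+08
FRI = 0.4940


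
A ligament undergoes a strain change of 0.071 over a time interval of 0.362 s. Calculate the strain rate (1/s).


strain_rate = delta_strain / delta_t
strain_rate = 0.071 / 0.362
strain_rate = 0.1961


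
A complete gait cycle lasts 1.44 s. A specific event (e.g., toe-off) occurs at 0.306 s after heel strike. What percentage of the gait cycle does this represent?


pct = (event_time / cycle_time) * 100
pct = (0.306 / 1.44) * 100
ratio = 0.2125
pct = 21.2500


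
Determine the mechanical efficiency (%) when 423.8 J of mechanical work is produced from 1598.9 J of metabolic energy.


eta = (W_mech / E_meta) * 100
eta = (423.8 / 1598.9) * 100
ratio = 0.2651
eta = 26.5057


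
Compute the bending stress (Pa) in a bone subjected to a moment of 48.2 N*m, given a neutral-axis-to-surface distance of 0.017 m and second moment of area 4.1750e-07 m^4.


sigma = M * c / I
sigma = 48.2 * 0.017 / 4.1750e-07
M * c = 0.8194
sigma = 1.9626e+06


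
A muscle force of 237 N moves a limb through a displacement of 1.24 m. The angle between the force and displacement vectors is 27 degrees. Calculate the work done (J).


W = F * d * cos(theta)
theta = 27 deg = 0.4712 rad
cos(theta) = 0.8910
W = 237 * 1.24 * 0.8910
W = 261.8490


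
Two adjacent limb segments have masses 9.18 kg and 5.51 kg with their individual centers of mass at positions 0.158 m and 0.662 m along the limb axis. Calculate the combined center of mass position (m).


COM = (m1*x1 + m2*x2) / (m1 + m2)
COM = (9.18*0.158 + 5.51*0.662) / (9.18 + 5.51)
Numerator = 5.0981
Denominator = 14.6900
COM = 0.3470


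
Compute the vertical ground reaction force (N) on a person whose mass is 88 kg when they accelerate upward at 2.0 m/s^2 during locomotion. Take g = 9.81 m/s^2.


GRF = m * (g + a)
GRF = 88 * (9.81 + 2.0)
GRF = 88 * 11.8100
GRF = 1039.2800


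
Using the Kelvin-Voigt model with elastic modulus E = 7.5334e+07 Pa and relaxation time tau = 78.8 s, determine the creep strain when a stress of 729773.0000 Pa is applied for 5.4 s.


epsilon(t) = (sigma/E) * (1 - exp(-t/tau))
sigma/E = 729773.0000 / 7.5334e+07 = 0.0097
exp(-t/tau) = exp(-5.4 / 78.8) = 0.9338
epsilon = 0.0097 * (1 - 0.9338)
epsilon = 6.4161e-04


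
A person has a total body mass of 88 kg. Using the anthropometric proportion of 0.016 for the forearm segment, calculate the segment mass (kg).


m_segment = body_mass * fraction
m_segment = 88 * 0.016
m_segment = 1.4080


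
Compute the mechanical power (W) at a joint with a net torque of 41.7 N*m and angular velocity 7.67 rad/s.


P = M * omega
P = 41.7 * 7.67
P = 319.8390


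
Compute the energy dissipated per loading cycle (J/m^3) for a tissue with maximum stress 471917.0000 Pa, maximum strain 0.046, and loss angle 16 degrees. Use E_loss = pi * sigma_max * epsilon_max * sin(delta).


E_loss = pi * sigma_max * epsilon_max * sin(delta)
delta = 16 deg = 0.2793 rad
sin(delta) = 0.2756
E_loss = pi * 471917.0000 * 0.046 * 0.2756
E_loss = 18797.9895


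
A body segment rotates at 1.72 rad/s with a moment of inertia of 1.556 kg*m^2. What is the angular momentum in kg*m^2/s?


L = I * omega
L = 1.556 * 1.72
L = 2.6763


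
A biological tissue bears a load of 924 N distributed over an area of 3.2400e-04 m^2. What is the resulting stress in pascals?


stress = F / A
stress = 924 / 3.2400e-04
stress = 2.8519e+06


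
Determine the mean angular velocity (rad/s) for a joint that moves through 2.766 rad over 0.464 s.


omega = delta_theta / delta_t
omega = 2.766 / 0.464
omega = 5.9612


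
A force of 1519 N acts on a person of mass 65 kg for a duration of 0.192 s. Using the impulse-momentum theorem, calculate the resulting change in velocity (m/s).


J = F * dt = 1519 * 0.192 = 291.6480 N*s
delta_v = J / m
delta_v = 291.6480 / 65
delta_v = 4.4869


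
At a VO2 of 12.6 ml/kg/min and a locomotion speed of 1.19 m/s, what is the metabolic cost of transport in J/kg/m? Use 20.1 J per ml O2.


Power per kg = VO2 * 20.1 / 60
Power per kg = 12.6 * 20.1 / 60 = 4.2210 W/kg
Cost = power_per_kg / speed
Cost = 4.2210 / 1.19
Cost = 3.5471


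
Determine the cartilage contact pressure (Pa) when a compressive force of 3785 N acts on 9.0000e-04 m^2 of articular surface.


P = F / A
P = 3785 / 9.0000e-04
P = 4.2056e+06


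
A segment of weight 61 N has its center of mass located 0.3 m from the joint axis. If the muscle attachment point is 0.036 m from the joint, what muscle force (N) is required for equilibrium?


F_muscle = W * d_load / d_muscle
F_muscle = 61 * 0.3 / 0.036
Numerator = 18.3000
F_muscle = 508.3333


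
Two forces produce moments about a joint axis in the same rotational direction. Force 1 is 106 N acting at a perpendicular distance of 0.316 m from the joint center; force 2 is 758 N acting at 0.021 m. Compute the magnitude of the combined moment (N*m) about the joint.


M = F1 * d1 + F2 * d2
M = 106 * 0.316 + 758 * 0.021
M = 33.4960 + 15.9180
M = 49.4140


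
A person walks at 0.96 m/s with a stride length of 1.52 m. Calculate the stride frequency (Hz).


f = v / stride_length
f = 0.96 / 1.52
f = 0.6316


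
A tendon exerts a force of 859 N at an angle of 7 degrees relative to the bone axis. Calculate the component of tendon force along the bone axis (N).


F_eff = F_tendon * cos(theta)
theta = 7 deg = 0.1222 rad
cos(theta) = 0.9925
F_eff = 859 * 0.9925
F_eff = 852.5971


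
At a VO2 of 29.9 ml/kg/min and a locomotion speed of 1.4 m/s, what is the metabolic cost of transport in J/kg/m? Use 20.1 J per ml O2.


Power per kg = VO2 * 20.1 / 60
Power per kg = 29.9 * 20.1 / 60 = 10.0165 W/kg
Cost = power_per_kg / speed
Cost = 10.0165 / 1.4
Cost = 7.1546


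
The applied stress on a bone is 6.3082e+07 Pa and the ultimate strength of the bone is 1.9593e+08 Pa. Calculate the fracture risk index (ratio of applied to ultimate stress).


FRI = applied / ultimate
FRI = 6.3082e+07 / 1.9593e+08
FRI = 0.3220


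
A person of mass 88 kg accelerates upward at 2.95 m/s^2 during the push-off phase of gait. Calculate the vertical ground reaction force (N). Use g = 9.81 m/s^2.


GRF = m * (g + a)
GRF = 88 * (9.81 + 2.95)
GRF = 88 * 12.7600
GRF = 1122.8800


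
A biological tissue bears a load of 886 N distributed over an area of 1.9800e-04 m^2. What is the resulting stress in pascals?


stress = F / A
stress = 886 / 1.9800e-04
stress = 4.4747e+06


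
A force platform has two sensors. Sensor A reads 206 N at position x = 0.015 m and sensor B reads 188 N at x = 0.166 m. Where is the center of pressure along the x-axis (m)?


COP_x = (F1*x1 + F2*x2) / (F1 + F2)
COP_x = (206*0.015 + 188*0.166) / (206 + 188)
Numerator = 34.2980
Denominator = 394
COP_x = 0.0871


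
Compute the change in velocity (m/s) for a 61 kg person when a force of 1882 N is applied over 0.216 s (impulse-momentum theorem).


J = F * dt = 1882 * 0.216 = 406.5120 N*s
delta_v = J / m
delta_v = 406.5120 / 61
delta_v = 6.6641


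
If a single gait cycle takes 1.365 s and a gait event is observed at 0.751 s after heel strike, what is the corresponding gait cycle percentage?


pct = (event_time / cycle_time) * 100
pct = (0.751 / 1.365) * 100
ratio = 0.5502
pct = 55.0183


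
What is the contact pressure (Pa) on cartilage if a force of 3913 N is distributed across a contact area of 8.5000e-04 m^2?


P = F / A
P = 3913 / 8.5000e-04
P = 4.6035e+06


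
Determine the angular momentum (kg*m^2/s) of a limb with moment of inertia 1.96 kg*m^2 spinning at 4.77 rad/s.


L = I * omega
L = 1.96 * 4.77
L = 9.3492


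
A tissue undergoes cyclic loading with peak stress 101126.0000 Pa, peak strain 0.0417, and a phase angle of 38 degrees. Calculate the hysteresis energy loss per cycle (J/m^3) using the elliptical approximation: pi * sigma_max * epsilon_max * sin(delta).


E_loss = pi * sigma_max * epsilon_max * sin(delta)
delta = 38 deg = 0.6632 rad
sin(delta) = 0.6157
E_loss = pi * 101126.0000 * 0.0417 * 0.6157
E_loss = 8156.2539


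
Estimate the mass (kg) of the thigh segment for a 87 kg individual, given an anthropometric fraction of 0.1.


m_segment = body_mass * fraction
m_segment = 87 * 0.1
m_segment = 8.7000


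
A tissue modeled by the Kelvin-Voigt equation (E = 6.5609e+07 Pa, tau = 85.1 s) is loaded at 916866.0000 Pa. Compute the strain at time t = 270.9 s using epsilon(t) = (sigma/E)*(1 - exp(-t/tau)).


epsilon(t) = (sigma/E) * (1 - exp(-t/tau))
sigma/E = 916866.0000 / 6.5609e+07 = 0.0140
exp(-t/tau) = exp(-270.9 / 85.1) = 0.0414
epsilon = 0.0140 * (1 - 0.0414)
epsilon = 0.0134


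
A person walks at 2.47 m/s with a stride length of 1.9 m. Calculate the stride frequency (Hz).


f = v / stride_length
f = 2.47 / 1.9
f = 1.3000


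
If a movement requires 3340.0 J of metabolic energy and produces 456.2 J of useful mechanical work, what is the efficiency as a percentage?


eta = (W_mech / E_meta) * 100
eta = (456.2 / 3340.0) * 100
ratio = 0.1366
eta = 13.6587


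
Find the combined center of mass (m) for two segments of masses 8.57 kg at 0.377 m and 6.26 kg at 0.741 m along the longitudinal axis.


COM = (m1*x1 + m2*x2) / (m1 + m2)
COM = (8.57*0.377 + 6.26*0.741) / (8.57 + 6.26)
Numerator = 7.8696
Denominator = 14.8300
COM = 0.5307


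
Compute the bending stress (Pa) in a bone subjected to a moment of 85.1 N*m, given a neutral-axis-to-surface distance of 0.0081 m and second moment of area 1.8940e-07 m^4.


sigma = M * c / I
sigma = 85.1 * 0.0081 / 1.8940e-07
M * c = 0.6893
sigma = 3.6394e+06


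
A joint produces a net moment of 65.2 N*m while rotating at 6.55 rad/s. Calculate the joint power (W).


P = M * omega
P = 65.2 * 6.55
P = 427.0600


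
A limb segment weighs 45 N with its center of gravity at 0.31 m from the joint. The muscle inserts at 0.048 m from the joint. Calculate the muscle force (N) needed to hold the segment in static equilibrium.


F_muscle = W * d_load / d_muscle
F_muscle = 45 * 0.31 / 0.048
Numerator = 13.9500
F_muscle = 290.6250


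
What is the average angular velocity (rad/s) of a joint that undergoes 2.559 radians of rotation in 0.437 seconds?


omega = delta_theta / delta_t
omega = 2.559 / 0.437
omega = 5.8558


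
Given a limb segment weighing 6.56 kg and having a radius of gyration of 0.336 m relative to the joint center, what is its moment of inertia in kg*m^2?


I = m * k^2
I = 6.56 * 0.336^2
k^2 = 0.1129
I = 0.7406


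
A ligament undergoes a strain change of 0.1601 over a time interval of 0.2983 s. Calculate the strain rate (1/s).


strain_rate = delta_strain / delta_t
strain_rate = 0.1601 / 0.2983
strain_rate = 0.5367


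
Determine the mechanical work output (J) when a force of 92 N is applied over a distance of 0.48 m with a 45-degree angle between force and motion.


W = F * d * cos(theta)
theta = 45 deg = 0.7854 rad
cos(theta) = 0.7071
W = 92 * 0.48 * 0.7071
W = 31.2258


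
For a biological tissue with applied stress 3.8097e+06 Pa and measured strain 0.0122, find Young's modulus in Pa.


E = stress / strain
E = 3.8097e+06 / 0.0122
E = 3.1227e+08


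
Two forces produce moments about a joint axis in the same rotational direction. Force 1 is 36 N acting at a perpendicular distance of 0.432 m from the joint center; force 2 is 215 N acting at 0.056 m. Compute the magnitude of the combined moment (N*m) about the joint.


M = F1 * d1 + F2 * d2
M = 36 * 0.432 + 215 * 0.056
M = 15.5520 + 12.0400
M = 27.5920


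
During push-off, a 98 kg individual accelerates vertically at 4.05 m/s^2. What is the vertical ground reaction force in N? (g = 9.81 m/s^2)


GRF = m * (g + a)
GRF = 98 * (9.81 + 4.05)
GRF = 98 * 13.8600
GRF = 1358.2800


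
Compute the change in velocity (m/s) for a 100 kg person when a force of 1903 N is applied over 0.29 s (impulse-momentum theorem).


J = F * dt = 1903 * 0.29 = 551.8700 N*s
delta_v = J / m
delta_v = 551.8700 / 100
delta_v = 5.5187


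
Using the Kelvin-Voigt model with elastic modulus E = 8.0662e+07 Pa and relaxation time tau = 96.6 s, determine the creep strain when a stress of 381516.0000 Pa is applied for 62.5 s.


epsilon(t) = (sigma/E) * (1 - exp(-t/tau))
sigma/E = 381516.0000 / 8.0662e+07 = 0.0047
exp(-t/tau) = exp(-62.5 / 96.6) = 0.5236
epsilon = 0.0047 * (1 - 0.5236)
epsilon = 0.0023


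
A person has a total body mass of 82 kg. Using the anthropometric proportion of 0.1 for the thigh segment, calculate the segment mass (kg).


m_segment = body_mass * fraction
m_segment = 82 * 0.1
m_segment = 8.2000


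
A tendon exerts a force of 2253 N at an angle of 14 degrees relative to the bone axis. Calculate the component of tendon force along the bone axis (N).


F_eff = F_tendon * cos(theta)
theta = 14 deg = 0.2443 rad
cos(theta) = 0.9703
F_eff = 2253 * 0.9703
F_eff = 2186.0763


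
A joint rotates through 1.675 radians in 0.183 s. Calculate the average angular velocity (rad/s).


omega = delta_theta / delta_t
omega = 1.675 / 0.183
omega = 9.1530


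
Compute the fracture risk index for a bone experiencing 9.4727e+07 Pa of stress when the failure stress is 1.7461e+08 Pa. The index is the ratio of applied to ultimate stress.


FRI = applied / ultimate
FRI = 9.4727e+07 / 1.7461e+08
FRI = 0.5425


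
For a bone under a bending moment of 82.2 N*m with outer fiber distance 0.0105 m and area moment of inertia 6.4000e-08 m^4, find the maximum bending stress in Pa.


sigma = M * c / I
sigma = 82.2 * 0.0105 / 6.4000e-08
M * c = 0.8631
sigma = 1.3486e+07


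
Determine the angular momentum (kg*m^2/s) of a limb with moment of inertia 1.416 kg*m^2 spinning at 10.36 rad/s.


L = I * omega
L = 1.416 * 10.36
L = 14.6698


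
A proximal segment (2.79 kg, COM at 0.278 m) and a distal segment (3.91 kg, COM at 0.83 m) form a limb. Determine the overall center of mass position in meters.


COM = (m1*x1 + m2*x2) / (m1 + m2)
COM = (2.79*0.278 + 3.91*0.83) / (2.79 + 3.91)
Numerator = 4.0209
Denominator = 6.7000
COM = 0.6001


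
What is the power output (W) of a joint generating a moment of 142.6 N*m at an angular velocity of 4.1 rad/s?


P = M * omega
P = 142.6 * 4.1
P = 584.6600


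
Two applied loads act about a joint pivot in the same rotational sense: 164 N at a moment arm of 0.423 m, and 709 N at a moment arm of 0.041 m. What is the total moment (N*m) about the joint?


M = F1 * d1 + F2 * d2
M = 164 * 0.423 + 709 * 0.041
M = 69.3720 + 29.0690
M = 98.4410


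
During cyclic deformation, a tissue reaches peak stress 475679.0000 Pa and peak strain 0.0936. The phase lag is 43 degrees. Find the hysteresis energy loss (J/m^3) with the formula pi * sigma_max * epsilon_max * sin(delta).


E_loss = pi * sigma_max * epsilon_max * sin(delta)
delta = 43 deg = 0.7505 rad
sin(delta) = 0.6820
E_loss = pi * 475679.0000 * 0.0936 * 0.6820
E_loss = 95394.4329


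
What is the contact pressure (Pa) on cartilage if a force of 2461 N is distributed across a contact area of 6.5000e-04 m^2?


P = F / A
P = 2461 / 6.5000e-04
P = 3.7862e+06


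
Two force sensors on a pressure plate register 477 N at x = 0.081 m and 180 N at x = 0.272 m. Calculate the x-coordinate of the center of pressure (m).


COP_x = (F1*x1 + F2*x2) / (F1 + F2)
COP_x = (477*0.081 + 180*0.272) / (477 + 180)
Numerator = 87.5970
Denominator = 657
COP_x = 0.1333


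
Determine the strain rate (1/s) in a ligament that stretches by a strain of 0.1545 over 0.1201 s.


strain_rate = delta_strain / delta_t
strain_rate = 0.1545 / 0.1201
strain_rate = 1.2864


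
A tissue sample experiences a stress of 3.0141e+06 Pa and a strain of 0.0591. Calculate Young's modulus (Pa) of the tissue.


E = stress / strain
E = 3.0141e+06 / 0.0591
E = 5.1000e+07


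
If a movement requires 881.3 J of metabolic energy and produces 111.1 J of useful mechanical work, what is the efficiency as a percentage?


eta = (W_mech / E_meta) * 100
eta = (111.1 / 881.3) * 100
ratio = 0.1261
eta = 12.6064


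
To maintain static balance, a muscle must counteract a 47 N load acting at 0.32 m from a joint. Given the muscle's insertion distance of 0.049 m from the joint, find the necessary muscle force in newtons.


F_muscle = W * d_load / d_muscle
F_muscle = 47 * 0.32 / 0.049
Numerator = 15.0400
F_muscle = 306.9388


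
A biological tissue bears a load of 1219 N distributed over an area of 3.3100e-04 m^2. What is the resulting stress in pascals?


stress = F / A
stress = 1219 / 3.3100e-04
stress = 3.6828e+06


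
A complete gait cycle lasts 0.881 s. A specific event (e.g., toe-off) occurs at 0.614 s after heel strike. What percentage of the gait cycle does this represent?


pct = (event_time / cycle_time) * 100
pct = (0.614 / 0.881) * 100
ratio = 0.6969
pct = 69.6935


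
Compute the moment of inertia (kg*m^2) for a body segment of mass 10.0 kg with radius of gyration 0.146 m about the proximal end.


I = m * k^2
I = 10.0 * 0.146^2
k^2 = 0.0213
I = 0.2132


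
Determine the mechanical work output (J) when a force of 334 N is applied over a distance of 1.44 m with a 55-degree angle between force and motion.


W = F * d * cos(theta)
theta = 55 deg = 0.9599 rad
cos(theta) = 0.5736
W = 334 * 1.44 * 0.5736
W = 275.8673


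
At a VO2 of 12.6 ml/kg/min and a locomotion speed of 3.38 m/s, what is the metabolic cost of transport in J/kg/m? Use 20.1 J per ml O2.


Power per kg = VO2 * 20.1 / 60
Power per kg = 12.6 * 20.1 / 60 = 4.2210 W/kg
Cost = power_per_kg / speed
Cost = 4.2210 / 3.38
Cost = 1.2488


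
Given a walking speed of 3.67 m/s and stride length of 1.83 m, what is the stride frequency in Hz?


f = v / stride_length
f = 3.67 / 1.83
f = 2.0055


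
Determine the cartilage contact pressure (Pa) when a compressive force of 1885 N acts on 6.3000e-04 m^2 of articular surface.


P = F / A
P = 1885 / 6.3000e-04
P = 2.9921e+06


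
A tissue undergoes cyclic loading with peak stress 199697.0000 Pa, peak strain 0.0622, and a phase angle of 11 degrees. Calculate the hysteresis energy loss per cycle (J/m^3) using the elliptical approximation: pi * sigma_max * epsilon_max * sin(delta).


E_loss = pi * sigma_max * epsilon_max * sin(delta)
delta = 11 deg = 0.1920 rad
sin(delta) = 0.1908
E_loss = pi * 199697.0000 * 0.0622 * 0.1908
E_loss = 7445.7876


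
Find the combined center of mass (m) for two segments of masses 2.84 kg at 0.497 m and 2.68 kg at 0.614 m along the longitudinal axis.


COM = (m1*x1 + m2*x2) / (m1 + m2)
COM = (2.84*0.497 + 2.68*0.614) / (2.84 + 2.68)
Numerator = 3.0570
Denominator = 5.5200
COM = 0.5538


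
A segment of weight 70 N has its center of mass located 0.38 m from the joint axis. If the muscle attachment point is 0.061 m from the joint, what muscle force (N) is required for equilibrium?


F_muscle = W * d_load / d_muscle
F_muscle = 70 * 0.38 / 0.061
Numerator = 26.6000
F_muscle = 436.0656


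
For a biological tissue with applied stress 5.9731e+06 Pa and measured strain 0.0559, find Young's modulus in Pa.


E = stress / strain
E = 5.9731e+06 / 0.0559
E = 1.0685e+08


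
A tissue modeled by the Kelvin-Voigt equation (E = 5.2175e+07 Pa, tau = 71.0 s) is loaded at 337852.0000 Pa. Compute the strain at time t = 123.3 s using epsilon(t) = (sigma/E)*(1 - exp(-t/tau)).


epsilon(t) = (sigma/E) * (1 - exp(-t/tau))
sigma/E = 337852.0000 / 5.2175e+07 = 0.0065
exp(-t/tau) = exp(-123.3 / 71.0) = 0.1761
epsilon = 0.0065 * (1 - 0.1761)
epsilon = 0.0053


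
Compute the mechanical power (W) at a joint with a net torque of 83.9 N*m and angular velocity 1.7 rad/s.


P = M * omega
P = 83.9 * 1.7
P = 142.6300


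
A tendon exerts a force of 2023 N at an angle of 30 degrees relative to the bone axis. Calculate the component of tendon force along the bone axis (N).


F_eff = F_tendon * cos(theta)
theta = 30 deg = 0.5236 rad
cos(theta) = 0.8660
F_eff = 2023 * 0.8660
F_eff = 1751.9694


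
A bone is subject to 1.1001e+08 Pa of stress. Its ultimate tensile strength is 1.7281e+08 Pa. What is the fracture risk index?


FRI = applied / ultimate
FRI = 1.1001e+08 / 1.7281e+08
FRI = 0.6366


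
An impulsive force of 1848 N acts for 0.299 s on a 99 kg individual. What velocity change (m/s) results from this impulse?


J = F * dt = 1848 * 0.299 = 552.5520 N*s
delta_v = J / m
delta_v = 552.5520 / 99
delta_v = 5.5813


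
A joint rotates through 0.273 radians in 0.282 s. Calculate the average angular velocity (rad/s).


omega = delta_theta / delta_t
omega = 0.273 / 0.282
omega = 0.9681


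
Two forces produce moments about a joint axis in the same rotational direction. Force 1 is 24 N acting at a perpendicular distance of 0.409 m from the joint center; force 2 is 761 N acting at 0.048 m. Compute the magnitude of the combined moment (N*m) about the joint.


M = F1 * d1 + F2 * d2
M = 24 * 0.409 + 761 * 0.048
M = 9.8160 + 36.5280
M = 46.3440


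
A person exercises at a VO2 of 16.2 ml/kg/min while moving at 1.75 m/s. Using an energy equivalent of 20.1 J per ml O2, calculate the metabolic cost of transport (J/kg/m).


Power per kg = VO2 * 20.1 / 60
Power per kg = 16.2 * 20.1 / 60 = 5.4270 W/kg
Cost = power_per_kg / speed
Cost = 5.4270 / 1.75
Cost = 3.1011


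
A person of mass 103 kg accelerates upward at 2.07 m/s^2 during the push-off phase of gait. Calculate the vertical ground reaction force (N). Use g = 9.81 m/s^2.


GRF = m * (g + a)
GRF = 103 * (9.81 + 2.07)
GRF = 103 * 11.8800
GRF = 1223.6400


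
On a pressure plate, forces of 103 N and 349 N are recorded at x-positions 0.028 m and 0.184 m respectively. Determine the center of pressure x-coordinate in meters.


COP_x = (F1*x1 + F2*x2) / (F1 + F2)
COP_x = (103*0.028 + 349*0.184) / (103 + 349)
Numerator = 67.1000
Denominator = 452
COP_x = 0.1485


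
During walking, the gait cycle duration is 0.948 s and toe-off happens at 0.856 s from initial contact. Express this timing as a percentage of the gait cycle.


pct = (event_time / cycle_time) * 100
pct = (0.856 / 0.948) * 100
ratio = 0.9030
pct = 90.2954


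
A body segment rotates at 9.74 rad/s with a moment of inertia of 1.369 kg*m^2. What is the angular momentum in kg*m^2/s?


L = I * omega
L = 1.369 * 9.74
L = 13.3341


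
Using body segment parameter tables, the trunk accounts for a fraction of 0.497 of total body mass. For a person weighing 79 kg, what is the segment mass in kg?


m_segment = body_mass * fraction
m_segment = 79 * 0.497
m_segment = 39.2630


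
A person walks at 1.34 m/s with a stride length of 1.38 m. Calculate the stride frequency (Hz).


f = v / stride_length
f = 1.34 / 1.38
f = 0.9710


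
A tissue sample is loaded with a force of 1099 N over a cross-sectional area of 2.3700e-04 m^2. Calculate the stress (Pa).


stress = F / A
stress = 1099 / 2.3700e-04
stress = 4.6371e+06


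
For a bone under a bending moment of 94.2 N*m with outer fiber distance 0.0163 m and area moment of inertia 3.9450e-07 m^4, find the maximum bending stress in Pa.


sigma = M * c / I
sigma = 94.2 * 0.0163 / 3.9450e-07
M * c = 1.5355
sigma = 3.8922e+06


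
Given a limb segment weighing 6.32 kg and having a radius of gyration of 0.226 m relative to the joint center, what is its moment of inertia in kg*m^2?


I = m * k^2
I = 6.32 * 0.226^2
k^2 = 0.0511
I = 0.3228


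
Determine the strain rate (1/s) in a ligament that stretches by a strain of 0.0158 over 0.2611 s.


strain_rate = delta_strain / delta_t
strain_rate = 0.0158 / 0.2611
strain_rate = 0.0605


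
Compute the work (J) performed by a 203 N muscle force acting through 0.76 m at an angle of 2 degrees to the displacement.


W = F * d * cos(theta)
theta = 2 deg = 0.0349 rad
cos(theta) = 0.9994
W = 203 * 0.76 * 0.9994
W = 154.1860


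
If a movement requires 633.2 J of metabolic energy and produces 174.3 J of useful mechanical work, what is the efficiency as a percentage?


eta = (W_mech / E_meta) * 100
eta = (174.3 / 633.2) * 100
ratio = 0.2753
eta = 27.5268


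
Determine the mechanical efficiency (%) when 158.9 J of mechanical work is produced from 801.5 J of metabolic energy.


eta = (W_mech / E_meta) * 100
eta = (158.9 / 801.5) * 100
ratio = 0.1983
eta = 19.8253


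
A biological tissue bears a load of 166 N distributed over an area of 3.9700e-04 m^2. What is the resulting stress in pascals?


stress = F / A
stress = 166 / 3.9700e-04
stress = 418136.0202


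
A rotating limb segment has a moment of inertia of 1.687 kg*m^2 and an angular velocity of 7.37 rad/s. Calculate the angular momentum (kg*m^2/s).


L = I * omega
L = 1.687 * 7.37
L = 12.4332


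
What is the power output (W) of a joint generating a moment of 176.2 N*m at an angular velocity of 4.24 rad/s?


P = M * omega
P = 176.2 * 4.24
P = 747.0880


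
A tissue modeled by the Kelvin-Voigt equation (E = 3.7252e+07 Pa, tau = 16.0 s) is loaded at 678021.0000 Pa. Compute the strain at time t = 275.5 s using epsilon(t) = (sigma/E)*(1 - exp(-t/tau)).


epsilon(t) = (sigma/E) * (1 - exp(-t/tau))
sigma/E = 678021.0000 / 3.7252e+07 = 0.0182
exp(-t/tau) = exp(-275.5 / 16.0) = 3.3265e-08
epsilon = 0.0182 * (1 - 3.3265e-08)
epsilon = 0.0182


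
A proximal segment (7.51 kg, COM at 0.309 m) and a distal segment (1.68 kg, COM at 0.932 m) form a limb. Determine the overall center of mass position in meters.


COM = (m1*x1 + m2*x2) / (m1 + m2)
COM = (7.51*0.309 + 1.68*0.932) / (7.51 + 1.68)
Numerator = 3.8863
Denominator = 9.1900
COM = 0.4229


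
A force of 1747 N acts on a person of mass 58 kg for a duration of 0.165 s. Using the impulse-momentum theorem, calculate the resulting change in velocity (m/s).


J = F * dt = 1747 * 0.165 = 288.2550 N*s
delta_v = J / m
delta_v = 288.2550 / 58
delta_v = 4.9699


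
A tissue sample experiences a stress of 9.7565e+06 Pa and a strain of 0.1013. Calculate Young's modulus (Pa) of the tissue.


E = stress / strain
E = 9.7565e+06 / 0.1013
E = 9.6313e+07


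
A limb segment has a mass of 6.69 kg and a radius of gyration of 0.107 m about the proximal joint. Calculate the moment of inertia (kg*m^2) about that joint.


I = m * k^2
I = 6.69 * 0.107^2
k^2 = 0.0114
I = 0.0766


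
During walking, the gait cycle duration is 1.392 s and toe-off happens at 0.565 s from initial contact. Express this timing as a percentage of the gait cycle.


pct = (event_time / cycle_time) * 100
pct = (0.565 / 1.392) * 100
ratio = 0.4059
pct = 40.5891


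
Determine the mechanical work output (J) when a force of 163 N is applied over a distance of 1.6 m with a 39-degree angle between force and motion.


W = F * d * cos(theta)
theta = 39 deg = 0.6807 rad
cos(theta) = 0.7771
W = 163 * 1.6 * 0.7771
W = 202.6797


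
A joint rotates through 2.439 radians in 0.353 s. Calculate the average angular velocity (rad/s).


omega = delta_theta / delta_t
omega = 2.439 / 0.353
omega = 6.9093


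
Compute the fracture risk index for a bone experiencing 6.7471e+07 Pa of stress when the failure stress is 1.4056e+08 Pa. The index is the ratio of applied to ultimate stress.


FRI = applied / ultimate
FRI = 6.7471e+07 / 1.4056e+08
FRI = 0.4800


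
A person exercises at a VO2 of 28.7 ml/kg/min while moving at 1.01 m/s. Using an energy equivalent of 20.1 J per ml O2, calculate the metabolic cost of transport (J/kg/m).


Power per kg = VO2 * 20.1 / 60
Power per kg = 28.7 * 20.1 / 60 = 9.6145 W/kg
Cost = power_per_kg / speed
Cost = 9.6145 / 1.01
Cost = 9.5193


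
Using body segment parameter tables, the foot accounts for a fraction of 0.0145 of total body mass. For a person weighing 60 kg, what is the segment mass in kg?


m_segment = body_mass * fraction
m_segment = 60 * 0.0145
m_segment = 0.8700


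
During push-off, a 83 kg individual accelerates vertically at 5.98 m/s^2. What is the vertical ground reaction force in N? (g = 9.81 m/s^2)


GRF = m * (g + a)
GRF = 83 * (9.81 + 5.98)
GRF = 83 * 15.7900
GRF = 1310.5700


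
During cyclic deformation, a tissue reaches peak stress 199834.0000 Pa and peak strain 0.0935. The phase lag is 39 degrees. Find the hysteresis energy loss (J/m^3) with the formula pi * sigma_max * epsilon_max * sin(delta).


E_loss = pi * sigma_max * epsilon_max * sin(delta)
delta = 39 deg = 0.6807 rad
sin(delta) = 0.6293
E_loss = pi * 199834.0000 * 0.0935 * 0.6293
E_loss = 36940.4915


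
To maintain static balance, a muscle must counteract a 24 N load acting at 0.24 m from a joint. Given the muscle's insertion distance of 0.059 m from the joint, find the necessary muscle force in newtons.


F_muscle = W * d_load / d_muscle
F_muscle = 24 * 0.24 / 0.059
Numerator = 5.7600
F_muscle = 97.6271


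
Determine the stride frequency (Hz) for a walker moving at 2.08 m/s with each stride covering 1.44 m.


f = v / stride_length
f = 2.08 / 1.44
f = 1.4444


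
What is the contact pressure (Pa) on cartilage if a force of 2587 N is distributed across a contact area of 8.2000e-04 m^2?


P = F / A
P = 2587 / 8.2000e-04
P = 3.1549e+06


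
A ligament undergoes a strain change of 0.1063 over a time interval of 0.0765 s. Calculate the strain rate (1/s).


strain_rate = delta_strain / delta_t
strain_rate = 0.1063 / 0.0765
strain_rate = 1.3895


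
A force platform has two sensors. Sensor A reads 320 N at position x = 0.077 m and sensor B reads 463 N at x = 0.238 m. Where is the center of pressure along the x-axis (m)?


COP_x = (F1*x1 + F2*x2) / (F1 + F2)
COP_x = (320*0.077 + 463*0.238) / (320 + 463)
Numerator = 134.8340
Denominator = 783
COP_x = 0.1722


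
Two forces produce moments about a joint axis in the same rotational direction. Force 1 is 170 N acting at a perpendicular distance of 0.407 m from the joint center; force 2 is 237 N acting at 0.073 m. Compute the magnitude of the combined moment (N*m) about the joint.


M = F1 * d1 + F2 * d2
M = 170 * 0.407 + 237 * 0.073
M = 69.1900 + 17.3010
M = 86.4910


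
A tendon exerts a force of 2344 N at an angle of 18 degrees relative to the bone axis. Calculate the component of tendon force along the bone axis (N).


F_eff = F_tendon * cos(theta)
theta = 18 deg = 0.3142 rad
cos(theta) = 0.9511
F_eff = 2344 * 0.9511
F_eff = 2229.2765


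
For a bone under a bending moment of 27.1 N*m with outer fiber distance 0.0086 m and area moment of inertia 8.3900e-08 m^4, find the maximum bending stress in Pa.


sigma = M * c / I
sigma = 27.1 * 0.0086 / 8.3900e-08
M * c = 0.2331
sigma = 2.7778e+06


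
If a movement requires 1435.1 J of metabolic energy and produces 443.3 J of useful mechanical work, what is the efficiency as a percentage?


eta = (W_mech / E_meta) * 100
eta = (443.3 / 1435.1) * 100
ratio = 0.3089
eta = 30.8898


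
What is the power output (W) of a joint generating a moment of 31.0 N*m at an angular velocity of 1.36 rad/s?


P = M * omega
P = 31.0 * 1.36
P = 42.1600


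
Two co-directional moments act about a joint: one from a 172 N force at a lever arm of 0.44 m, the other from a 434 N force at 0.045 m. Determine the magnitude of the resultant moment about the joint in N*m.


M = F1 * d1 + F2 * d2
M = 172 * 0.44 + 434 * 0.045
M = 75.6800 + 19.5300
M = 95.2100


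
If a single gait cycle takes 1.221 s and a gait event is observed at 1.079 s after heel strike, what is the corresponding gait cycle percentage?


pct = (event_time / cycle_time) * 100
pct = (1.079 / 1.221) * 100
ratio = 0.8837
pct = 88.3702


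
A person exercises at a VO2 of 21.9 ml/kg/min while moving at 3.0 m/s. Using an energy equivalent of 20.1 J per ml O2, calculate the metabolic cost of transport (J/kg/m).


Power per kg = VO2 * 20.1 / 60
Power per kg = 21.9 * 20.1 / 60 = 7.3365 W/kg
Cost = power_per_kg / speed
Cost = 7.3365 / 3.0
Cost = 2.4455


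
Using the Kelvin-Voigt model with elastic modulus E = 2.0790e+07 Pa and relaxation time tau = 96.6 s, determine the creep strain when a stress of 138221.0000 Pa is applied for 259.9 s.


epsilon(t) = (sigma/E) * (1 - exp(-t/tau))
sigma/E = 138221.0000 / 2.0790e+07 = 0.0066
exp(-t/tau) = exp(-259.9 / 96.6) = 0.0678
epsilon = 0.0066 * (1 - 0.0678)
epsilon = 0.0062


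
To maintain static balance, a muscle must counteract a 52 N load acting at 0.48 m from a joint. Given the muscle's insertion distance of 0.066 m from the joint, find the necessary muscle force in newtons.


F_muscle = W * d_load / d_muscle
F_muscle = 52 * 0.48 / 0.066
Numerator = 24.9600
F_muscle = 378.1818


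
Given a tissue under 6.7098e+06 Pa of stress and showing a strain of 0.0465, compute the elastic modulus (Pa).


E = stress / strain
E = 6.7098e+06 / 0.0465
E = 1.4430e+08


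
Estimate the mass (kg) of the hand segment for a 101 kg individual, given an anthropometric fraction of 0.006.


m_segment = body_mass * fraction
m_segment = 101 * 0.006
m_segment = 0.6060


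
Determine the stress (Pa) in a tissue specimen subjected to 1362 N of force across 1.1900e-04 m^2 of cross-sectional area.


stress = F / A
stress = 1362 / 1.1900e-04
stress = 1.1445e+07


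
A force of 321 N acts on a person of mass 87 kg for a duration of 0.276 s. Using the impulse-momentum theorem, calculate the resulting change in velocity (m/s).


J = F * dt = 321 * 0.276 = 88.5960 N*s
delta_v = J / m
delta_v = 88.5960 / 87
delta_v = 1.0183


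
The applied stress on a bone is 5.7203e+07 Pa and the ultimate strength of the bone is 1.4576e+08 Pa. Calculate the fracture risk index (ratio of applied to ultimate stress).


FRI = applied / ultimate
FRI = 5.7203e+07 / 1.4576e+08
FRI = 0.3924


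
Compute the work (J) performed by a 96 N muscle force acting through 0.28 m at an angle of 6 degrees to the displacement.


W = F * d * cos(theta)
theta = 6 deg = 0.1047 rad
cos(theta) = 0.9945
W = 96 * 0.28 * 0.9945
W = 26.7327


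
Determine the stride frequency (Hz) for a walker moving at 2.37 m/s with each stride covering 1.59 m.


f = v / stride_length
f = 2.37 / 1.59
f = 1.4906


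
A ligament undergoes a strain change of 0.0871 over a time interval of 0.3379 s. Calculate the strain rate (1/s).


strain_rate = delta_strain / delta_t
strain_rate = 0.0871 / 0.3379
strain_rate = 0.2578


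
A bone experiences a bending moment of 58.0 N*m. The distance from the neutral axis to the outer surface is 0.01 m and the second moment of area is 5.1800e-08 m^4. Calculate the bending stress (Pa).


sigma = M * c / I
sigma = 58.0 * 0.01 / 5.1800e-08
M * c = 0.5800
sigma = 1.1197e+07


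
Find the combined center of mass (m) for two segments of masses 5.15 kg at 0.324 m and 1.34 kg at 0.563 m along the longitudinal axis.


COM = (m1*x1 + m2*x2) / (m1 + m2)
COM = (5.15*0.324 + 1.34*0.563) / (5.15 + 1.34)
Numerator = 2.4230
Denominator = 6.4900
COM = 0.3733
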